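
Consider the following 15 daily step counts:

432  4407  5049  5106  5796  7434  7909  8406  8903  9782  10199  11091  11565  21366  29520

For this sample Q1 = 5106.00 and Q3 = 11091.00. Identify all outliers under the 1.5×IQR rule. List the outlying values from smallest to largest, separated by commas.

21366, 29520

IQR = Q3 − Q1 = 11091.00 − 5106.00 = 5985.00.
Lower fence = Q1 − 1.5·IQR = 5106.00 − 8977.50 = -3871.50.
Upper fence = Q3 + 1.5·IQR = 11091.00 + 8977.50 = 20068.50.
21366 > 20068.50 → outlier.
29520 > 20068.50 → outlier.
All remaining values lie within [-3871.50, 20068.50].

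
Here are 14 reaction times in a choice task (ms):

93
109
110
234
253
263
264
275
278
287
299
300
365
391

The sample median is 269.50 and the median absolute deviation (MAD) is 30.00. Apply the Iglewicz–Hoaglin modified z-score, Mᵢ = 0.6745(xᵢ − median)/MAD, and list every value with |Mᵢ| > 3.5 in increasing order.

|Mᵢ| > 3.5 ⇔ |xᵢ − 269.50| > 3.5·30.00/0.6745 = 155.67.
So outliers lie outside [113.83, 425.17].
93: M = -3.97 → outlier.
109: M = -3.61 → outlier.
110: M = -3.59 → outlier.

93, 109, 110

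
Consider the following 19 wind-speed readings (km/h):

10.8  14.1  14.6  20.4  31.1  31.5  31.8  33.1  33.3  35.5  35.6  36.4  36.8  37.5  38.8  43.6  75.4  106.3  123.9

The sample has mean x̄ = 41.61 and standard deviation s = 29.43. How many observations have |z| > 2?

2

Cutoffs: x̄ ± 2s = [-17.25, 100.47].
Outside the cutoffs: 106.3, 123.9.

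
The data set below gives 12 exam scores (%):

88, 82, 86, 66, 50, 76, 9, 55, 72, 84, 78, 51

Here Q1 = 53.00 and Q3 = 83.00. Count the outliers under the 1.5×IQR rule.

IQR = 30.00; fences at 53.00 − 45.00 = 8.00 and 83.00 + 45.00 = 128.00.
Every value lies within the cutoffs.

0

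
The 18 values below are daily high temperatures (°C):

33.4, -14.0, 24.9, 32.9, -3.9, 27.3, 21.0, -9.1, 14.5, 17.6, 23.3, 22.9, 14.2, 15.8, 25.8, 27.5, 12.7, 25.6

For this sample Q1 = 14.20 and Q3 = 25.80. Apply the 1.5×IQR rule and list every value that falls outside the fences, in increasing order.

IQR = Q3 − Q1 = 25.80 − 14.20 = 11.60.
Lower fence = Q1 − 1.5·IQR = 14.20 − 17.40 = -3.20.
Upper fence = Q3 + 1.5·IQR = 25.80 + 17.40 = 43.20.
-14.0 < -3.20 → outlier.
-9.1 < -3.20 → outlier.
-3.9 < -3.20 → outlier.
All remaining values lie within [-3.20, 43.20].

-14.0, -9.1, -3.9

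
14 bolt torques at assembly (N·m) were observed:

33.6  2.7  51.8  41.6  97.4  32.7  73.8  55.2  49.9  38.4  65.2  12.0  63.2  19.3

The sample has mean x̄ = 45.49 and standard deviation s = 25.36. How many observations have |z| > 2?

1

Cutoffs: x̄ ± 2s = [-5.23, 96.21].
Outside the cutoffs: 97.4.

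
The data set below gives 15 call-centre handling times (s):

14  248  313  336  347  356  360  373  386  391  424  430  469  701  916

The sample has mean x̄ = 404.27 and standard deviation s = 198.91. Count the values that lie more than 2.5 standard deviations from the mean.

1

Cutoffs: x̄ ± 2.5s = [-93.005, 901.545].
Outside the cutoffs: 916.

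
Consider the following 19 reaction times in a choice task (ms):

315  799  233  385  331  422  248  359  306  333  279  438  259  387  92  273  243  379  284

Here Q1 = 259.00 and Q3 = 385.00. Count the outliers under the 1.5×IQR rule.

1

IQR = 126.00; fences at 259.00 − 189.00 = 70.00 and 385.00 + 189.00 = 574.00.
Outside the cutoffs: 799.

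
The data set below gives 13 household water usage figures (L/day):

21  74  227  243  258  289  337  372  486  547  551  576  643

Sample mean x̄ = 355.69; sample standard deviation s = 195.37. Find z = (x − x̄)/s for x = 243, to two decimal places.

-0.58

z = (243 − 355.69) / 195.37 = -0.58.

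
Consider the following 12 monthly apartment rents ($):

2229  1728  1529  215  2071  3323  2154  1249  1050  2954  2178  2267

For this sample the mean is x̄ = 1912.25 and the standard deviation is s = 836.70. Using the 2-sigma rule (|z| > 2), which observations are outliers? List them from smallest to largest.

Cutoffs at x̄ ± 2s: 1912.25 ± 2·836.70 = [238.85, 3585.65].
215: z = -2.03, |z| > 2 → outlier.
Every other value lies within [238.85, 3585.65].

215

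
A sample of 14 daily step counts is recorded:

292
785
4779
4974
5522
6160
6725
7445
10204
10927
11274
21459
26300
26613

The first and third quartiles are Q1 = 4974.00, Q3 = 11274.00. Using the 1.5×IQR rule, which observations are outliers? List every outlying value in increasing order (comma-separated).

21459, 26300, 26613

IQR = Q3 − Q1 = 11274.00 − 4974.00 = 6300.00.
Lower fence = Q1 − 1.5·IQR = 4974.00 − 9450.00 = -4476.00.
Upper fence = Q3 + 1.5·IQR = 11274.00 + 9450.00 = 20724.00.
21459 > 20724.00 → outlier.
26300 > 20724.00 → outlier.
26613 > 20724.00 → outlier.
All remaining values lie within [-4476.00, 20724.00].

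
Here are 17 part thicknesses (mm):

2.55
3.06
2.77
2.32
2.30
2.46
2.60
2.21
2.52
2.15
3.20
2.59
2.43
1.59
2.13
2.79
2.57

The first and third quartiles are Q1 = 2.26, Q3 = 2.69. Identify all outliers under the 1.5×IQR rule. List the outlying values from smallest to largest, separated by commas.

IQR = Q3 − Q1 = 2.69 − 2.26 = 0.43.
Lower fence = Q1 − 1.5·IQR = 2.26 − 0.645 = 1.615.
Upper fence = Q3 + 1.5·IQR = 2.69 + 0.645 = 3.335.
1.59 < 1.615 → outlier.
All remaining values lie within [1.615, 3.335].

1.59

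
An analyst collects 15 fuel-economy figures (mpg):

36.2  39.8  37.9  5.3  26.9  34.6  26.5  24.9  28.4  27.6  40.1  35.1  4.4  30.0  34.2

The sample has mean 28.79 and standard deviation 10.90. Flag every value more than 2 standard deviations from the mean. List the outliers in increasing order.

4.4, 5.3

Cutoffs at x̄ ± 2s: 28.79 ± 2·10.90 = [6.99, 50.59].
4.4: z = -2.24, |z| > 2 → outlier.
5.3: z = -2.16, |z| > 2 → outlier.
Every other value lies within [6.99, 50.59].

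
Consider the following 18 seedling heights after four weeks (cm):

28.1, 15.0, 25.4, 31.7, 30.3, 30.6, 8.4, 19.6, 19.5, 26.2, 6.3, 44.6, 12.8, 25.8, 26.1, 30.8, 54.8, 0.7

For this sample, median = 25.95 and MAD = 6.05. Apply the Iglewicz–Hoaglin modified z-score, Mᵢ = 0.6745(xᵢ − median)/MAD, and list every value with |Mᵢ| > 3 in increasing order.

|Mᵢ| > 3 ⇔ |xᵢ − 25.95| > 3·6.05/0.6745 = 26.91.
So outliers lie outside [-0.96, 52.86].
54.8: M = 3.22 → outlier.

54.8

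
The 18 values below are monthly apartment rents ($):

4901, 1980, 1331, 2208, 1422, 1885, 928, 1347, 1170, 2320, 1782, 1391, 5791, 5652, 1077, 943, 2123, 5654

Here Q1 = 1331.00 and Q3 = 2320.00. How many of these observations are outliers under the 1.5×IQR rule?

IQR = 989.00; fences at 1331.00 − 1483.50 = -152.50 and 2320.00 + 1483.50 = 3803.50.
Outside the cutoffs: 4901, 5652, 5654, 5791.

4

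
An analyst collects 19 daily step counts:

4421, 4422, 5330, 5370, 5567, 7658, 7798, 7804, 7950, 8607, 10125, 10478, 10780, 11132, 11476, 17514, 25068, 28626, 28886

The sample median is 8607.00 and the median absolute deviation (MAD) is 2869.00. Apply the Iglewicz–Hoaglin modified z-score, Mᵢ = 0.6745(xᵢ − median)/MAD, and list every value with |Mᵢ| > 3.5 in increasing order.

25068, 28626, 28886

|Mᵢ| > 3.5 ⇔ |xᵢ − 8607.00| > 3.5·2869.00/0.6745 = 14887.32.
So outliers lie outside [-6280.32, 23494.32].
25068: M = 3.87 → outlier.
28626: M = 4.71 → outlier.
28886: M = 4.77 → outlier.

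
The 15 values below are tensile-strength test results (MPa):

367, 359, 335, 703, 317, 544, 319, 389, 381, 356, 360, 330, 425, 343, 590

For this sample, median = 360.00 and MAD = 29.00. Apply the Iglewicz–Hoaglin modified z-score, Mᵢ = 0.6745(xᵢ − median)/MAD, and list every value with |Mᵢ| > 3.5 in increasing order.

|Mᵢ| > 3.5 ⇔ |xᵢ − 360.00| > 3.5·29.00/0.6745 = 150.48.
So outliers lie outside [209.52, 510.48].
544: M = 4.28 → outlier.
590: M = 5.35 → outlier.
703: M = 7.98 → outlier.

544, 590, 703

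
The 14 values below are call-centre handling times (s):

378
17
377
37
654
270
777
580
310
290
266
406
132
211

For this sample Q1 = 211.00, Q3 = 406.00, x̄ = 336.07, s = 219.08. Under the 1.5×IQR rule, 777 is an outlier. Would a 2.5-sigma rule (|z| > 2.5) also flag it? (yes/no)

z = (777 − 336.07) / 219.08 = 2.01.
|z| = 2.01 ≤ 2.5.

no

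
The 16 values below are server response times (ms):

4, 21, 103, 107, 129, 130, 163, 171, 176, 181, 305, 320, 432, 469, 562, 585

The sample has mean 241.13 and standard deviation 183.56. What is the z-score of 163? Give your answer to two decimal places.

z = (163 − 241.13) / 183.56 = -0.43.

-0.43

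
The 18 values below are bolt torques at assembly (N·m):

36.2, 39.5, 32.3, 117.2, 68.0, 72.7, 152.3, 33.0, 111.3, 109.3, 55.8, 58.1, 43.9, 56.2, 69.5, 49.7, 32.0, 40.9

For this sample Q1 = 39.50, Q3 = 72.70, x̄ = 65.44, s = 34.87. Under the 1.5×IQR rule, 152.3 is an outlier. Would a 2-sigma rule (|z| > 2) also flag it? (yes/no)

z = (152.3 − 65.44) / 34.87 = 2.49.
|z| = 2.49 > 2.

yes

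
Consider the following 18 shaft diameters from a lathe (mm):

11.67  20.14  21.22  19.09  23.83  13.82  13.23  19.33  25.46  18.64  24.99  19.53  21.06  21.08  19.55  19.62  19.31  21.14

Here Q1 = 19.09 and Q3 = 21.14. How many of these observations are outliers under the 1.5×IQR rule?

5

IQR = 2.05; fences at 19.09 − 3.075 = 16.015 and 21.14 + 3.075 = 24.215.
Outside the cutoffs: 11.67, 13.23, 13.82, 24.99, 25.46.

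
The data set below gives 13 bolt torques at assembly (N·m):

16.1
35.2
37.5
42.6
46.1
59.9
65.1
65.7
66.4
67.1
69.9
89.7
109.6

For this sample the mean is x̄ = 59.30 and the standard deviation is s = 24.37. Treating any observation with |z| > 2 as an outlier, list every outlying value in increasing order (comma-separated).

109.6

Cutoffs at x̄ ± 2s: 59.30 ± 2·24.37 = [10.56, 108.04].
109.6: z = 2.06, |z| > 2 → outlier.
Every other value lies within [10.56, 108.04].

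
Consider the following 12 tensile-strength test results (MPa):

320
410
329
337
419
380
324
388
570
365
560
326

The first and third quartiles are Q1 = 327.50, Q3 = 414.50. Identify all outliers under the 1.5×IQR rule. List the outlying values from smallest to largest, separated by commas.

IQR = Q3 − Q1 = 414.50 − 327.50 = 87.00.
Lower fence = Q1 − 1.5·IQR = 327.50 − 130.50 = 197.00.
Upper fence = Q3 + 1.5·IQR = 414.50 + 130.50 = 545.00.
560 > 545.00 → outlier.
570 > 545.00 → outlier.
All remaining values lie within [197.00, 545.00].

560, 570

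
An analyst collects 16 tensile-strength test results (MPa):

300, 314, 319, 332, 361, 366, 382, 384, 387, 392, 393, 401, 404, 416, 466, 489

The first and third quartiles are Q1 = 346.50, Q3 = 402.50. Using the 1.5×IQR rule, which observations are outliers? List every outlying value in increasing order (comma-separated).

489

IQR = Q3 − Q1 = 402.50 − 346.50 = 56.00.
Lower fence = Q1 − 1.5·IQR = 346.50 − 84.00 = 262.50.
Upper fence = Q3 + 1.5·IQR = 402.50 + 84.00 = 486.50.
489 > 486.50 → outlier.
All remaining values lie within [262.50, 486.50].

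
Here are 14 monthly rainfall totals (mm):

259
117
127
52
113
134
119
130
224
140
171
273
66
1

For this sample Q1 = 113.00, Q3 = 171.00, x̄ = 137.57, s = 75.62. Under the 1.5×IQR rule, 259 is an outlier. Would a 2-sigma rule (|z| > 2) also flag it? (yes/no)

z = (259 − 137.57) / 75.62 = 1.61.
|z| = 1.61 ≤ 2.

no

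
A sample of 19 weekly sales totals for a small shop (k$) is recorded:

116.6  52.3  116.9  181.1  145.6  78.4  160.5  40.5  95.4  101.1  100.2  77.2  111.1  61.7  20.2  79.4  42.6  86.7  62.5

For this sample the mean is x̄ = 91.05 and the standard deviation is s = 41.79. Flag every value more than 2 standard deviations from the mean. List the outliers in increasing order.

Cutoffs at x̄ ± 2s: 91.05 ± 2·41.79 = [7.47, 174.63].
181.1: z = 2.15, |z| > 2 → outlier.
Every other value lies within [7.47, 174.63].

181.1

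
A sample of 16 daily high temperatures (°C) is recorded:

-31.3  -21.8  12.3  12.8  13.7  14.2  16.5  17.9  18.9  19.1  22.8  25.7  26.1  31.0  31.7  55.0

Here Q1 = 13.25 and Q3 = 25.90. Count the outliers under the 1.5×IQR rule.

3

IQR = 12.65; fences at 13.25 − 18.975 = -5.725 and 25.90 + 18.975 = 44.875.
Outside the cutoffs: -31.3, -21.8, 55.0.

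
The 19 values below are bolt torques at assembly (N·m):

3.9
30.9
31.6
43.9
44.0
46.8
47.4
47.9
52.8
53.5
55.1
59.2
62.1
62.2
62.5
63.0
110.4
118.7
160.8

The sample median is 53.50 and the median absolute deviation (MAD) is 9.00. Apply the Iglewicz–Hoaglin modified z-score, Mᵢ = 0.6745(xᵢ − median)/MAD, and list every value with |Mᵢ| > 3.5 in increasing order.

|Mᵢ| > 3.5 ⇔ |xᵢ − 53.50| > 3.5·9.00/0.6745 = 46.70.
So outliers lie outside [6.80, 100.20].
3.9: M = -3.72 → outlier.
110.4: M = 4.26 → outlier.
118.7: M = 4.89 → outlier.
160.8: M = 8.04 → outlier.

3.9, 110.4, 118.7, 160.8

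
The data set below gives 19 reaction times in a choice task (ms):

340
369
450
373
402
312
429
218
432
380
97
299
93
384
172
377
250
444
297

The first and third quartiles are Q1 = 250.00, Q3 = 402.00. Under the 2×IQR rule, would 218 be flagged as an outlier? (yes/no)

no

IQR = Q3 − Q1 = 402.00 − 250.00 = 152.00.
Lower fence = Q1 − 2·IQR = 250.00 − 304.00 = -54.00.
Upper fence = Q3 + 2·IQR = 402.00 + 304.00 = 706.00.
218 lies within [-54.00, 706.00].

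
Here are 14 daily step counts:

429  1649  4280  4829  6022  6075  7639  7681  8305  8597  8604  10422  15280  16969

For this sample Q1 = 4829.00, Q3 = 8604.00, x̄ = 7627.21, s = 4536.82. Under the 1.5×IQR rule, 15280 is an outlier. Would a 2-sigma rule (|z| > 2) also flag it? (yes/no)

no

z = (15280 − 7627.21) / 4536.82 = 1.69.
|z| = 1.69 ≤ 2.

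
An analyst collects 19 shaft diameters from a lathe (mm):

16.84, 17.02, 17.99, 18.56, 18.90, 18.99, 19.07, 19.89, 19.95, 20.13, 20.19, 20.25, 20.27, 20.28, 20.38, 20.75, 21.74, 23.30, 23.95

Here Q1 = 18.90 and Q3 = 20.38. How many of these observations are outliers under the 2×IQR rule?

IQR = 1.48; fences at 18.90 − 2.96 = 15.94 and 20.38 + 2.96 = 23.34.
Outside the cutoffs: 23.95.

1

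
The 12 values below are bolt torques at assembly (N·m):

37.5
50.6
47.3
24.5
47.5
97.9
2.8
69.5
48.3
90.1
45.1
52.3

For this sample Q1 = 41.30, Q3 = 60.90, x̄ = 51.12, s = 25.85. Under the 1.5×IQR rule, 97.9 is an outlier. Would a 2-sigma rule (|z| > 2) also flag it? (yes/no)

no

z = (97.9 − 51.12) / 25.85 = 1.81.
|z| = 1.81 ≤ 2.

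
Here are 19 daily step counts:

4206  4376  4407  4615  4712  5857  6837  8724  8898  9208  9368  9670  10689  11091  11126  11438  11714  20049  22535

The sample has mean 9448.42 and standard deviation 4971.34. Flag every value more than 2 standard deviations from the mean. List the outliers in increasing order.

20049, 22535

Cutoffs at x̄ ± 2s: 9448.42 ± 2·4971.34 = [-494.26, 19391.10].
20049: z = 2.13, |z| > 2 → outlier.
22535: z = 2.63, |z| > 2 → outlier.
Every other value lies within [-494.26, 19391.10].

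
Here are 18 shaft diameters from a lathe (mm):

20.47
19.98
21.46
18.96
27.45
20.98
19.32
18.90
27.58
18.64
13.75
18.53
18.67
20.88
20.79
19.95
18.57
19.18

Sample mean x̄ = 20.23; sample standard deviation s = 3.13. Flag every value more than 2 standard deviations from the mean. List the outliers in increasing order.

13.75, 27.45, 27.58

Cutoffs at x̄ ± 2s: 20.23 ± 2·3.13 = [13.97, 26.49].
13.75: z = -2.07, |z| > 2 → outlier.
27.45: z = 2.31, |z| > 2 → outlier.
27.58: z = 2.35, |z| > 2 → outlier.
Every other value lies within [13.97, 26.49].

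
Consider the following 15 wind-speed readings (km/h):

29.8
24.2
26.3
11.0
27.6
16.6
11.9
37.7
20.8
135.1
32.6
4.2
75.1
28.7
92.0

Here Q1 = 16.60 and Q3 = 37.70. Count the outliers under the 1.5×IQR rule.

3

IQR = 21.10; fences at 16.60 − 31.65 = -15.05 and 37.70 + 31.65 = 69.35.
Outside the cutoffs: 75.1, 92.0, 135.1.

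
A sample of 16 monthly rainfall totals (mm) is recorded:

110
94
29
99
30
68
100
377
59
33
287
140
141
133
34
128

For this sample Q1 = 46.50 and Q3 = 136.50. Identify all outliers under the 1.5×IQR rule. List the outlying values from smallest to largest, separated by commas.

287, 377

IQR = Q3 − Q1 = 136.50 − 46.50 = 90.00.
Lower fence = Q1 − 1.5·IQR = 46.50 − 135.00 = -88.50.
Upper fence = Q3 + 1.5·IQR = 136.50 + 135.00 = 271.50.
287 > 271.50 → outlier.
377 > 271.50 → outlier.
All remaining values lie within [-88.50, 271.50].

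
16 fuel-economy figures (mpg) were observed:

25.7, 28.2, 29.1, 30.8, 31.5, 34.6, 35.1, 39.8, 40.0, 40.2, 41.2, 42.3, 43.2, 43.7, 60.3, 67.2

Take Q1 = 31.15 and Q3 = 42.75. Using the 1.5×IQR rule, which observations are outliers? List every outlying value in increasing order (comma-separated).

IQR = Q3 − Q1 = 42.75 − 31.15 = 11.60.
Lower fence = Q1 − 1.5·IQR = 31.15 − 17.40 = 13.75.
Upper fence = Q3 + 1.5·IQR = 42.75 + 17.40 = 60.15.
60.3 > 60.15 → outlier.
67.2 > 60.15 → outlier.
All remaining values lie within [13.75, 60.15].

60.3, 67.2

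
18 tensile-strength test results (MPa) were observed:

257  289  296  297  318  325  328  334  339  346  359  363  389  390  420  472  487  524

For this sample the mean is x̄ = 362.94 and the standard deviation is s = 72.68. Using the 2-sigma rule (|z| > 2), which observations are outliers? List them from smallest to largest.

Cutoffs at x̄ ± 2s: 362.94 ± 2·72.68 = [217.58, 508.30].
524: z = 2.22, |z| > 2 → outlier.
Every other value lies within [217.58, 508.30].

524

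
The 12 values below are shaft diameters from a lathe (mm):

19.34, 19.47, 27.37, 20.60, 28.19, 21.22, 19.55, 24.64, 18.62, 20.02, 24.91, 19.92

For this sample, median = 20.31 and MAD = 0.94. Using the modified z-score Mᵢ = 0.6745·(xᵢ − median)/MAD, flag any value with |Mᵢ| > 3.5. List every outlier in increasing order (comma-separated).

27.37, 28.19

|Mᵢ| > 3.5 ⇔ |xᵢ − 20.31| > 3.5·0.94/0.6745 = 4.88.
So outliers lie outside [15.43, 25.19].
27.37: M = 5.07 → outlier.
28.19: M = 5.65 → outlier.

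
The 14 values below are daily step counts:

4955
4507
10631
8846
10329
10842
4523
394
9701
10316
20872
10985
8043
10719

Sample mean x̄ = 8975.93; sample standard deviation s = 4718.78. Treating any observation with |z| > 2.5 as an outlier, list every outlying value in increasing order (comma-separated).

20872

Cutoffs at x̄ ± 2.5s: 8975.93 ± 2.5·4718.78 = [-2821.02, 20772.88].
20872: z = 2.52, |z| > 2.5 → outlier.
Every other value lies within [-2821.02, 20772.88].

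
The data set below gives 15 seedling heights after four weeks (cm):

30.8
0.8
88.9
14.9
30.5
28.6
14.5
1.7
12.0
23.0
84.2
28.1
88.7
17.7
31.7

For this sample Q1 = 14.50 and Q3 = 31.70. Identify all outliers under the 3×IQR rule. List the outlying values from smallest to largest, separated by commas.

IQR = Q3 − Q1 = 31.70 − 14.50 = 17.20.
Lower fence = Q1 − 3·IQR = 14.50 − 51.60 = -37.10.
Upper fence = Q3 + 3·IQR = 31.70 + 51.60 = 83.30.
84.2 > 83.30 → outlier.
88.7 > 83.30 → outlier.
88.9 > 83.30 → outlier.
All remaining values lie within [-37.10, 83.30].

84.2, 88.7, 88.9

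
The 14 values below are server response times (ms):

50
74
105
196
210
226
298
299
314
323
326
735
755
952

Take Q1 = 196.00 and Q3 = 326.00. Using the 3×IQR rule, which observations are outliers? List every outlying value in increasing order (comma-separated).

IQR = Q3 − Q1 = 326.00 − 196.00 = 130.00.
Lower fence = Q1 − 3·IQR = 196.00 − 390.00 = -194.00.
Upper fence = Q3 + 3·IQR = 326.00 + 390.00 = 716.00.
735 > 716.00 → outlier.
755 > 716.00 → outlier.
952 > 716.00 → outlier.
All remaining values lie within [-194.00, 716.00].

735, 755, 952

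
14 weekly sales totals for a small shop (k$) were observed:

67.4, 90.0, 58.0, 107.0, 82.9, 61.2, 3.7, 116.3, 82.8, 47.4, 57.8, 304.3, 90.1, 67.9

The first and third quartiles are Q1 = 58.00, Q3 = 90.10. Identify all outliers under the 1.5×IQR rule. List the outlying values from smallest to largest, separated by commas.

3.7, 304.3

IQR = Q3 − Q1 = 90.10 − 58.00 = 32.10.
Lower fence = Q1 − 1.5·IQR = 58.00 − 48.15 = 9.85.
Upper fence = Q3 + 1.5·IQR = 90.10 + 48.15 = 138.25.
3.7 < 9.85 → outlier.
304.3 > 138.25 → outlier.
All remaining values lie within [9.85, 138.25].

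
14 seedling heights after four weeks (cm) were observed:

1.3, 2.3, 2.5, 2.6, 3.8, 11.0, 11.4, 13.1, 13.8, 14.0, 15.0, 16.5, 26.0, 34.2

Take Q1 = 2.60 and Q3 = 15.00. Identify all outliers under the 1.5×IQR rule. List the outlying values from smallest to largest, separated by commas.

IQR = Q3 − Q1 = 15.00 − 2.60 = 12.40.
Lower fence = Q1 − 1.5·IQR = 2.60 − 18.60 = -16.00.
Upper fence = Q3 + 1.5·IQR = 15.00 + 18.60 = 33.60.
34.2 > 33.60 → outlier.
All remaining values lie within [-16.00, 33.60].

34.2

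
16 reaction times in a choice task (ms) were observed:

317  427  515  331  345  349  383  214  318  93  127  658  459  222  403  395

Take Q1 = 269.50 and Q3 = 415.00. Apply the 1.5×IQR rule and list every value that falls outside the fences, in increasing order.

658

IQR = Q3 − Q1 = 415.00 − 269.50 = 145.50.
Lower fence = Q1 − 1.5·IQR = 269.50 − 218.25 = 51.25.
Upper fence = Q3 + 1.5·IQR = 415.00 + 218.25 = 633.25.
658 > 633.25 → outlier.
All remaining values lie within [51.25, 633.25].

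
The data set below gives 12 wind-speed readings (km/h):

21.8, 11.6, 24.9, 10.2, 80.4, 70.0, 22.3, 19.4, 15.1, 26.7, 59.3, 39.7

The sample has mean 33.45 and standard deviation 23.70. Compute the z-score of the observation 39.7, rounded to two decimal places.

z = (39.7 − 33.45) / 23.70 = 0.26.

0.26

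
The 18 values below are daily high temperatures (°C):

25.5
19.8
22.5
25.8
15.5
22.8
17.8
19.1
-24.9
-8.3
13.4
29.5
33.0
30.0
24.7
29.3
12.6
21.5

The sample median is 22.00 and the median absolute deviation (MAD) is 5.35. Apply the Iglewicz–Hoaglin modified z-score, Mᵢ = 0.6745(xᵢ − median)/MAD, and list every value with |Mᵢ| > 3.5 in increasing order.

|Mᵢ| > 3.5 ⇔ |xᵢ − 22.00| > 3.5·5.35/0.6745 = 27.76.
So outliers lie outside [-5.76, 49.76].
-24.9: M = -5.91 → outlier.
-8.3: M = -3.82 → outlier.

-24.9, -8.3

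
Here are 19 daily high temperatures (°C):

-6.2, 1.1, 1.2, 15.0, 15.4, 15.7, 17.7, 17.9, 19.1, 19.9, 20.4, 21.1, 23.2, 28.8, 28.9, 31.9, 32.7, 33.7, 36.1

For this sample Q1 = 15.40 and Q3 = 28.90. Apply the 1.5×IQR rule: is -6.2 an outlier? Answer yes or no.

yes

IQR = Q3 − Q1 = 28.90 − 15.40 = 13.50.
Lower fence = Q1 − 1.5·IQR = 15.40 − 20.25 = -4.85.
Upper fence = Q3 + 1.5·IQR = 28.90 + 20.25 = 49.15.
-6.2 lies below the lower fence.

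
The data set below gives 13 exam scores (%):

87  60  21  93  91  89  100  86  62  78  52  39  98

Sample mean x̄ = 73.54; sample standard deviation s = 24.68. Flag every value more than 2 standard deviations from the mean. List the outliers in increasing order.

Cutoffs at x̄ ± 2s: 73.54 ± 2·24.68 = [24.18, 122.90].
21: z = -2.13, |z| > 2 → outlier.
Every other value lies within [24.18, 122.90].

21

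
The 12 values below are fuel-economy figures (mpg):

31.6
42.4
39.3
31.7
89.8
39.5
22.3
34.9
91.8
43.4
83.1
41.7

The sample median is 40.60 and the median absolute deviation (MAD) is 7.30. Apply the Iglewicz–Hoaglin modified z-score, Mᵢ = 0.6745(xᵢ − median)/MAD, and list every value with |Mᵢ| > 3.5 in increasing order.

|Mᵢ| > 3.5 ⇔ |xᵢ − 40.60| > 3.5·7.30/0.6745 = 37.88.
So outliers lie outside [2.72, 78.48].
83.1: M = 3.93 → outlier.
89.8: M = 4.55 → outlier.
91.8: M = 4.73 → outlier.

83.1, 89.8, 91.8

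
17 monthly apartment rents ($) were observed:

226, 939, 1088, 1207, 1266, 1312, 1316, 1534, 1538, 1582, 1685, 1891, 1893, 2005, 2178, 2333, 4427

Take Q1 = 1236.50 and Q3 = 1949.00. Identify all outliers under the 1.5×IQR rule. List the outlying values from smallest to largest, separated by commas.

4427

IQR = Q3 − Q1 = 1949.00 − 1236.50 = 712.50.
Lower fence = Q1 − 1.5·IQR = 1236.50 − 1068.75 = 167.75.
Upper fence = Q3 + 1.5·IQR = 1949.00 + 1068.75 = 3017.75.
4427 > 3017.75 → outlier.
All remaining values lie within [167.75, 3017.75].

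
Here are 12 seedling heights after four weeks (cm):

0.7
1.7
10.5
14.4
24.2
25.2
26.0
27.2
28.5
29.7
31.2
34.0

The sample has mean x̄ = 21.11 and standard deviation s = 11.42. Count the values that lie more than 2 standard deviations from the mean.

0

Cutoffs: x̄ ± 2s = [-1.73, 43.95].
Every value lies within the cutoffs.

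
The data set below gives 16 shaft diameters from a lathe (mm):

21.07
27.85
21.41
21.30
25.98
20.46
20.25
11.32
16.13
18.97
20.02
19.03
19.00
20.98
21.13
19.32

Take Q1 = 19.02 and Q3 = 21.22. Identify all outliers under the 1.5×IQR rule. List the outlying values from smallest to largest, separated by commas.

11.32, 25.98, 27.85

IQR = Q3 − Q1 = 21.22 − 19.02 = 2.20.
Lower fence = Q1 − 1.5·IQR = 19.02 − 3.30 = 15.72.
Upper fence = Q3 + 1.5·IQR = 21.22 + 3.30 = 24.52.
11.32 < 15.72 → outlier.
25.98 > 24.52 → outlier.
27.85 > 24.52 → outlier.
All remaining values lie within [15.72, 24.52].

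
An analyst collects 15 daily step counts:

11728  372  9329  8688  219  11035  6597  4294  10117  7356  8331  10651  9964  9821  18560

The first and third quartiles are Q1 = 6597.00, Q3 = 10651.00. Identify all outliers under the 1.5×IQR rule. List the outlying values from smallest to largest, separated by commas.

IQR = Q3 − Q1 = 10651.00 − 6597.00 = 4054.00.
Lower fence = Q1 − 1.5·IQR = 6597.00 − 6081.00 = 516.00.
Upper fence = Q3 + 1.5·IQR = 10651.00 + 6081.00 = 16732.00.
219 < 516.00 → outlier.
372 < 516.00 → outlier.
18560 > 16732.00 → outlier.
All remaining values lie within [516.00, 16732.00].

219, 372, 18560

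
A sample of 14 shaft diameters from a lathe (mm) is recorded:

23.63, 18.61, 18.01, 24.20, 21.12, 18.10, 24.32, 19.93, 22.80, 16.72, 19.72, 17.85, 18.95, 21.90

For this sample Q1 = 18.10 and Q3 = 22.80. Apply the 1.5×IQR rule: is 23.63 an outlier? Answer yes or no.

IQR = Q3 − Q1 = 22.80 − 18.10 = 4.70.
Lower fence = Q1 − 1.5·IQR = 18.10 − 7.05 = 11.05.
Upper fence = Q3 + 1.5·IQR = 22.80 + 7.05 = 29.85.
23.63 lies within [11.05, 29.85].

no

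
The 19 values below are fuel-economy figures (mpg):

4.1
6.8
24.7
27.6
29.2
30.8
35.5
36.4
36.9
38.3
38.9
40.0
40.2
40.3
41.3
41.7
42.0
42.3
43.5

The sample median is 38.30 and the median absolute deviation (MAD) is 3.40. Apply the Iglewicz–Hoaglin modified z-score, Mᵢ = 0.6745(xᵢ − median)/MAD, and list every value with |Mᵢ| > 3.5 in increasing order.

4.1, 6.8

|Mᵢ| > 3.5 ⇔ |xᵢ − 38.30| > 3.5·3.40/0.6745 = 17.64.
So outliers lie outside [20.66, 55.94].
4.1: M = -6.78 → outlier.
6.8: M = -6.25 → outlier.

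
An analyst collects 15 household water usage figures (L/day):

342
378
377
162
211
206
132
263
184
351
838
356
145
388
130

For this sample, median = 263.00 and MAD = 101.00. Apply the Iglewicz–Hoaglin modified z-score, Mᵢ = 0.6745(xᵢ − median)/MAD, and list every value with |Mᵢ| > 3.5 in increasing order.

838

|Mᵢ| > 3.5 ⇔ |xᵢ − 263.00| > 3.5·101.00/0.6745 = 524.09.
So outliers lie outside [-261.09, 787.09].
838: M = 3.84 → outlier.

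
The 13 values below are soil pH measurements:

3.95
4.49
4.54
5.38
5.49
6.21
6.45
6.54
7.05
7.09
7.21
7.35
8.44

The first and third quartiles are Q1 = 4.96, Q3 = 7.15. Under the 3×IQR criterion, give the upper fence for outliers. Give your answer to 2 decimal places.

IQR = Q3 − Q1 = 7.15 − 4.96 = 2.19.
Lower fence = Q1 − 3·IQR = 4.96 − 6.57 = -1.61.
Upper fence = Q3 + 3·IQR = 7.15 + 6.57 = 13.72.

13.72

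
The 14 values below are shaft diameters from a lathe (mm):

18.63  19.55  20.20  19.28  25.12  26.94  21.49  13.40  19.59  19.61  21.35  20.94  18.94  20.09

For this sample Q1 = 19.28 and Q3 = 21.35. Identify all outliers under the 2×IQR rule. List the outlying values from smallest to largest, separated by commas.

13.40, 26.94

IQR = Q3 − Q1 = 21.35 − 19.28 = 2.07.
Lower fence = Q1 − 2·IQR = 19.28 − 4.14 = 15.14.
Upper fence = Q3 + 2·IQR = 21.35 + 4.14 = 25.49.
13.40 < 15.14 → outlier.
26.94 > 25.49 → outlier.
All remaining values lie within [15.14, 25.49].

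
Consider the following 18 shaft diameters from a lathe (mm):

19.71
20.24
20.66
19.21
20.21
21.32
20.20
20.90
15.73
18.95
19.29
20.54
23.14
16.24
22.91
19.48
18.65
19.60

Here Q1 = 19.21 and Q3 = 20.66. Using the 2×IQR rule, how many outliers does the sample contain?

2

IQR = 1.45; fences at 19.21 − 2.90 = 16.31 and 20.66 + 2.90 = 23.56.
Outside the cutoffs: 15.73, 16.24.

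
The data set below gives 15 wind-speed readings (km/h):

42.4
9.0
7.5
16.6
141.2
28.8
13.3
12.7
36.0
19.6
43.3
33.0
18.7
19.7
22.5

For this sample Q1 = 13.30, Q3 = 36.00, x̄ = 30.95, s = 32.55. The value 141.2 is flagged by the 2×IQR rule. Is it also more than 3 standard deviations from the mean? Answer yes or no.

z = (141.2 − 30.95) / 32.55 = 3.39.
|z| = 3.39 > 3.

yes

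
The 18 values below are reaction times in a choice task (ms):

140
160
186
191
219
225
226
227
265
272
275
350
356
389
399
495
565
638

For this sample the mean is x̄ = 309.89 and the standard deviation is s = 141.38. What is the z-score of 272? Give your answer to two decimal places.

z = (272 − 309.89) / 141.38 = -0.27.

-0.27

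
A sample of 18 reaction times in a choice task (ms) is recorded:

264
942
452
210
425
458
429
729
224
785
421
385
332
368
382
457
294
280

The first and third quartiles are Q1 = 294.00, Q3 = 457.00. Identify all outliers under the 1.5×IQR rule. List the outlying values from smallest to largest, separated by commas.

729, 785, 942

IQR = Q3 − Q1 = 457.00 − 294.00 = 163.00.
Lower fence = Q1 − 1.5·IQR = 294.00 − 244.50 = 49.50.
Upper fence = Q3 + 1.5·IQR = 457.00 + 244.50 = 701.50.
729 > 701.50 → outlier.
785 > 701.50 → outlier.
942 > 701.50 → outlier.
All remaining values lie within [49.50, 701.50].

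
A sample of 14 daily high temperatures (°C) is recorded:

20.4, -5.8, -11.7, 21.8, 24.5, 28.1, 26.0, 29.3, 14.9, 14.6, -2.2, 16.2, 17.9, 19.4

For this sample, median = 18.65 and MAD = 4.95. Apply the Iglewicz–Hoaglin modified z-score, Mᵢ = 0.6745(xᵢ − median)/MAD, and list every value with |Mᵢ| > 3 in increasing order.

-11.7, -5.8

|Mᵢ| > 3 ⇔ |xᵢ − 18.65| > 3·4.95/0.6745 = 22.02.
So outliers lie outside [-3.37, 40.67].
-11.7: M = -4.14 → outlier.
-5.8: M = -3.33 → outlier.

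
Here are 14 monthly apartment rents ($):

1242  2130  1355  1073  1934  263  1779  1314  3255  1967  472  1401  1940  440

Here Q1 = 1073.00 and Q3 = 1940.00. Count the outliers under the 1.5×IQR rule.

IQR = 867.00; fences at 1073.00 − 1300.50 = -227.50 and 1940.00 + 1300.50 = 3240.50.
Outside the cutoffs: 3255.

1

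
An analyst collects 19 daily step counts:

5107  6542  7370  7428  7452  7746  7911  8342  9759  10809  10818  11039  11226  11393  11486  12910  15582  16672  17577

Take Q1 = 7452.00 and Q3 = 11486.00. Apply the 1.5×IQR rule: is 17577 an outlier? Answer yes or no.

IQR = Q3 − Q1 = 11486.00 − 7452.00 = 4034.00.
Lower fence = Q1 − 1.5·IQR = 7452.00 − 6051.00 = 1401.00.
Upper fence = Q3 + 1.5·IQR = 11486.00 + 6051.00 = 17537.00.
17577 lies above the upper fence.

yes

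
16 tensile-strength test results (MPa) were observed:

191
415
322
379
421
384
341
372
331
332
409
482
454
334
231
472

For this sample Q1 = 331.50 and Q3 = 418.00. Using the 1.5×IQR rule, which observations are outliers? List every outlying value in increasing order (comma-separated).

IQR = Q3 − Q1 = 418.00 − 331.50 = 86.50.
Lower fence = Q1 − 1.5·IQR = 331.50 − 129.75 = 201.75.
Upper fence = Q3 + 1.5·IQR = 418.00 + 129.75 = 547.75.
191 < 201.75 → outlier.
All remaining values lie within [201.75, 547.75].

191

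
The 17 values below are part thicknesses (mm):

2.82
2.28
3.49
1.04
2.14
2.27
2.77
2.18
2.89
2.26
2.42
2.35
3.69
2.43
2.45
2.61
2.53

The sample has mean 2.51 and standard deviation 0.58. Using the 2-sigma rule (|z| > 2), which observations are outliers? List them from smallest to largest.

Cutoffs at x̄ ± 2s: 2.51 ± 2·0.58 = [1.35, 3.67].
1.04: z = -2.53, |z| > 2 → outlier.
3.69: z = 2.03, |z| > 2 → outlier.
Every other value lies within [1.35, 3.67].

1.04, 3.69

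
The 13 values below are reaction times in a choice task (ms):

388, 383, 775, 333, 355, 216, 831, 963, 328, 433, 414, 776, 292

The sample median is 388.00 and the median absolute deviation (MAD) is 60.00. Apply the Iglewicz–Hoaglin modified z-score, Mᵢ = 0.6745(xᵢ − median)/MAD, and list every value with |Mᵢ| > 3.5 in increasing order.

775, 776, 831, 963

|Mᵢ| > 3.5 ⇔ |xᵢ − 388.00| > 3.5·60.00/0.6745 = 311.34.
So outliers lie outside [76.66, 699.34].
775: M = 4.35 → outlier.
776: M = 4.36 → outlier.
831: M = 4.98 → outlier.
963: M = 6.46 → outlier.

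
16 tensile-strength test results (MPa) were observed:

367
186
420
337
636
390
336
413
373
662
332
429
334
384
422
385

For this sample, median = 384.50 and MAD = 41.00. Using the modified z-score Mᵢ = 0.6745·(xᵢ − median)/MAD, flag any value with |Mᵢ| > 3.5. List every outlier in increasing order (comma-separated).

|Mᵢ| > 3.5 ⇔ |xᵢ − 384.50| > 3.5·41.00/0.6745 = 212.75.
So outliers lie outside [171.75, 597.25].
636: M = 4.14 → outlier.
662: M = 4.57 → outlier.

636, 662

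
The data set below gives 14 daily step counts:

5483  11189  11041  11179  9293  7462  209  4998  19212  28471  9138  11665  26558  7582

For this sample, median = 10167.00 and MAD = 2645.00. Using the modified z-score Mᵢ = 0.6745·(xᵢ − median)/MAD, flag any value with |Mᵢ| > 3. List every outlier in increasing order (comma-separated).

|Mᵢ| > 3 ⇔ |xᵢ − 10167.00| > 3·2645.00/0.6745 = 11764.27.
So outliers lie outside [-1597.27, 21931.27].
26558: M = 4.18 → outlier.
28471: M = 4.67 → outlier.

26558, 28471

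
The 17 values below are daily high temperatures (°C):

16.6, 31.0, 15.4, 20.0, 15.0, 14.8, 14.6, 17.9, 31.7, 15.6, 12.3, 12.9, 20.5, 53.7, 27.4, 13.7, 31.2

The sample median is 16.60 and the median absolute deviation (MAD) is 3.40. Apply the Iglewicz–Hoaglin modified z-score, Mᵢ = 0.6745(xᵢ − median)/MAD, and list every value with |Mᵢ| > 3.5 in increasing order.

53.7

|Mᵢ| > 3.5 ⇔ |xᵢ − 16.60| > 3.5·3.40/0.6745 = 17.64.
So outliers lie outside [-1.04, 34.24].
53.7: M = 7.36 → outlier.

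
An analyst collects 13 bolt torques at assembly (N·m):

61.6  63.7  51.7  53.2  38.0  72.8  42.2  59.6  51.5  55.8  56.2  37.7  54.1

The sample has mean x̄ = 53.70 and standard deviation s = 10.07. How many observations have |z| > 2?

Cutoffs: x̄ ± 2s = [33.56, 73.84].
Every value lies within the cutoffs.

0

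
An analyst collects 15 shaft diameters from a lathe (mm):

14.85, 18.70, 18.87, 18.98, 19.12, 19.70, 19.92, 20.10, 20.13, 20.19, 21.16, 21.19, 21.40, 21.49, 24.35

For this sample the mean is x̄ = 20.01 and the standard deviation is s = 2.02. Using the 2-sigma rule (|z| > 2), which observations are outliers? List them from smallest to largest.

Cutoffs at x̄ ± 2s: 20.01 ± 2·2.02 = [15.97, 24.05].
14.85: z = -2.55, |z| > 2 → outlier.
24.35: z = 2.15, |z| > 2 → outlier.
Every other value lies within [15.97, 24.05].

14.85, 24.35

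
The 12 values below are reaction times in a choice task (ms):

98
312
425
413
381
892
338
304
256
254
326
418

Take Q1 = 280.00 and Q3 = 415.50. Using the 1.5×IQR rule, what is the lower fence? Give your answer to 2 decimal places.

76.75

IQR = Q3 − Q1 = 415.50 − 280.00 = 135.50.
Lower fence = Q1 − 1.5·IQR = 280.00 − 203.25 = 76.75.
Upper fence = Q3 + 1.5·IQR = 415.50 + 203.25 = 618.75.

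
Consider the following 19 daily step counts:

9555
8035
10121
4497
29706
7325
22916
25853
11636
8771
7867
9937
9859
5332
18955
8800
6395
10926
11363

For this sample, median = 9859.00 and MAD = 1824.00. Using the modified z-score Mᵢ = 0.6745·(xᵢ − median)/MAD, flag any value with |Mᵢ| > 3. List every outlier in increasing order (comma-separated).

18955, 22916, 25853, 29706

|Mᵢ| > 3 ⇔ |xᵢ − 9859.00| > 3·1824.00/0.6745 = 8112.68.
So outliers lie outside [1746.32, 17971.68].
18955: M = 3.36 → outlier.
22916: M = 4.83 → outlier.
25853: M = 5.91 → outlier.
29706: M = 7.34 → outlier.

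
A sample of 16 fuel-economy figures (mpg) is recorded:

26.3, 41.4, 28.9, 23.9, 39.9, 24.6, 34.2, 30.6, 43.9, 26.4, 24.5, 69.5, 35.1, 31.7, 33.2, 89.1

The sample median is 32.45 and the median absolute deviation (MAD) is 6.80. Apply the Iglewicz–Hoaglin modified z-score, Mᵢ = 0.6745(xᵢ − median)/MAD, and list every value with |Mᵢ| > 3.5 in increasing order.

|Mᵢ| > 3.5 ⇔ |xᵢ − 32.45| > 3.5·6.80/0.6745 = 35.29.
So outliers lie outside [-2.84, 67.74].
69.5: M = 3.68 → outlier.
89.1: M = 5.62 → outlier.

69.5, 89.1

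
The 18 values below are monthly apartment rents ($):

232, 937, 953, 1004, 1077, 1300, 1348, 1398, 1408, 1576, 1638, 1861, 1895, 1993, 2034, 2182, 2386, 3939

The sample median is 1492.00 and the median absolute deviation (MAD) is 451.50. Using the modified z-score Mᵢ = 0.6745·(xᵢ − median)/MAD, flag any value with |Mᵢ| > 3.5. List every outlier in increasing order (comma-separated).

3939

|Mᵢ| > 3.5 ⇔ |xᵢ − 1492.00| > 3.5·451.50/0.6745 = 2342.85.
So outliers lie outside [-850.85, 3834.85].
3939: M = 3.66 → outlier.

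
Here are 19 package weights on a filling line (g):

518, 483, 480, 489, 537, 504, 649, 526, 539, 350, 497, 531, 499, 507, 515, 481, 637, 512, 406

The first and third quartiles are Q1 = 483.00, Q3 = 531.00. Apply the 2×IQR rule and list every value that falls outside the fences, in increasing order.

350, 637, 649

IQR = Q3 − Q1 = 531.00 − 483.00 = 48.00.
Lower fence = Q1 − 2·IQR = 483.00 − 96.00 = 387.00.
Upper fence = Q3 + 2·IQR = 531.00 + 96.00 = 627.00.
350 < 387.00 → outlier.
637 > 627.00 → outlier.
649 > 627.00 → outlier.
All remaining values lie within [387.00, 627.00].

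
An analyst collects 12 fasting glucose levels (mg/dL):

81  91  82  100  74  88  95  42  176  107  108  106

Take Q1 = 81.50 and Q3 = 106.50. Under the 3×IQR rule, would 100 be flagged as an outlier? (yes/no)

no

IQR = Q3 − Q1 = 106.50 − 81.50 = 25.00.
Lower fence = Q1 − 3·IQR = 81.50 − 75.00 = 6.50.
Upper fence = Q3 + 3·IQR = 106.50 + 75.00 = 181.50.
100 lies within [6.50, 181.50].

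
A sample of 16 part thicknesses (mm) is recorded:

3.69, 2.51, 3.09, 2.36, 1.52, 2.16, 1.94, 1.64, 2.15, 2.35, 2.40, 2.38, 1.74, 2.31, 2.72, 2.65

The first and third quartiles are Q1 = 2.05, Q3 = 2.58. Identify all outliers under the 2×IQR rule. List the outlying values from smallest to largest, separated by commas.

IQR = Q3 − Q1 = 2.58 − 2.05 = 0.53.
Lower fence = Q1 − 2·IQR = 2.05 − 1.06 = 0.99.
Upper fence = Q3 + 2·IQR = 2.58 + 1.06 = 3.64.
3.69 > 3.64 → outlier.
All remaining values lie within [0.99, 3.64].

3.69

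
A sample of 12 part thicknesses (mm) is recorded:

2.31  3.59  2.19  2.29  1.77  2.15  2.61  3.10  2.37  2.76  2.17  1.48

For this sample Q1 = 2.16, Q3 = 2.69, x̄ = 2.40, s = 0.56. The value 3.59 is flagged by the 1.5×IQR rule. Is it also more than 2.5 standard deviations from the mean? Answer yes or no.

no

z = (3.59 − 2.40) / 0.56 = 2.12.
|z| = 2.12 ≤ 2.5.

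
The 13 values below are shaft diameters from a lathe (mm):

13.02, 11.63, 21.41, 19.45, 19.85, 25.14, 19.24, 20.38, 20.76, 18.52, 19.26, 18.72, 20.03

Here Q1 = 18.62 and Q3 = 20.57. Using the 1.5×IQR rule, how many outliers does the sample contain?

IQR = 1.95; fences at 18.62 − 2.925 = 15.695 and 20.57 + 2.925 = 23.495.
Outside the cutoffs: 11.63, 13.02, 25.14.

3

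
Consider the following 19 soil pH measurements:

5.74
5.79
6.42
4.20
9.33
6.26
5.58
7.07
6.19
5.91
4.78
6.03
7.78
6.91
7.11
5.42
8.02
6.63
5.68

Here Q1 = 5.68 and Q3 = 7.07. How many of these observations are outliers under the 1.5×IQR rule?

IQR = 1.39; fences at 5.68 − 2.085 = 3.595 and 7.07 + 2.085 = 9.155.
Outside the cutoffs: 9.33.

1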